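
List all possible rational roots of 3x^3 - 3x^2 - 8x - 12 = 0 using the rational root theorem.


Rational root theorem: possible roots are ±p/q where:
  p divides the constant term (-12): p ∈ {1, 2, 3, 4, 6, 12}
  q divides the leading coefficient (3): q ∈ {1, 3}

All possible rational roots: -12, -6, -4, -3, -2, -4/3, -1, -2/3, -1/3, 1/3, 2/3, 1, 4/3, 2, 3, 4, 6, 12

-12, -6, -4, -3, -2, -4/3, -1, -2/3, -1/3, 1/3, 2/3, 1, 4/3, 2, 3, 4, 6, 12


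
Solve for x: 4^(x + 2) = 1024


Express both sides with the same base.
1024 = 4^5
Since the bases match, equate exponents: x + 2 = 5
So x = 5 - (2) = 3

x = 3


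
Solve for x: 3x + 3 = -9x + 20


Starting with: 3x + 3 = -9x + 20
Move all x terms to left: (3 + 9)x = 20 - 3
Simplify: 12x = 17
Divide both sides by 12: x = 17/12

x = 17/12


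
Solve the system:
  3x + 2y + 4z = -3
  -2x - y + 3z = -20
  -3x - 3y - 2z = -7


Using Cramer's rule. Expand each determinant along the first row.
D  = 3*[(-1)*(-2) - 3*(-3)] - 2*[(-2)*(-2) - 3*(-3)] + 4*[(-2)*(-3) - (-1)*(-3)]
  = 3*(11) - 2*(13) + 4*(3) = 19
Dx = (-3)*[(-1)*(-2) - 3*(-3)] - 2*[(-20)*(-2) - 3*(-7)] + 4*[(-20)*(-3) - (-1)*(-7)]
  = (-3)*(11) - 2*(61) + 4*(53) = 57
Dy = 3*[(-20)*(-2) - 3*(-7)] - (-3)*[(-2)*(-2) - 3*(-3)] + 4*[(-2)*(-7) - (-20)*(-3)]
  = 3*(61) - (-3)*(13) + 4*(-46) = 38
Dz = 3*[(-1)*(-7) - (-20)*(-3)] - 2*[(-2)*(-7) - (-20)*(-3)] + (-3)*[(-2)*(-3) - (-1)*(-3)]
  = 3*(-53) - 2*(-46) + (-3)*(3) = -76
x = Dx/D = 57/19 = 3, y = Dy/D = 38/19 = 2, z = Dz/D = -76/19 = -4
Check eq1: (3)(3) + (2)(2) + (4)(-4) = -3 = -3 ✓
Check eq2: (-2)(3) + (-1)(2) + (3)(-4) = -20 = -20 ✓
Check eq3: (-3)(3) + (-3)(2) + (-2)(-4) = -7 = -7 ✓

x = 3, y = 2, z = -4


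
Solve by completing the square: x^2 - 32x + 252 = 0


Start: x^2 - 32x + 252 = 0
Move constant: x^2 - 32x = -252
Half of -32 is -16, squared is 256
Add 256 to both sides: x^2 - 32x + 256 = 4
(x - 16)^2 = 4
x - 16 = ±2
x = 16 + 2 = 18 or x = 16 - 2 = 14

x = 14, x = 18


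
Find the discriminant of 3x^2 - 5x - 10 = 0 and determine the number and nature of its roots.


For ax^2 + bx + c = 0, discriminant D = b^2 - 4ac
Here a = 3, b = -5, c = -10
D = (-5)^2 - 4(3)(-10) = 25 + 120 = 145

D = 145 > 0 but not a perfect square
The equation has 2 distinct real irrational roots.

Discriminant = 145, 2 distinct real irrational roots


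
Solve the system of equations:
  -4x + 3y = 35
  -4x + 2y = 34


Using Cramer's rule:
Determinant D = (-4)(2) - (-4)(3) = -8 + 12 = 4
Dx = (35)(2) - (34)(3) = 70 - 102 = -32
Dy = (-4)(34) - (-4)(35) = -136 + 140 = 4
x = Dx/D = -32/4 = -8
y = Dy/D = 4/4 = 1

x = -8, y = 1


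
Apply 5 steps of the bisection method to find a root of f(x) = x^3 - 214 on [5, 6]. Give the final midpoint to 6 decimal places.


f(x) = x^3 - 214
f(5) = -89 < 0
f(6) = 2 > 0

Step 1: midpoint = (5.000000 + 6.000000)/2 = 5.500000
  f(5.500000) = -47.625000
  f(mid) < 0, so root is in [5.500000, 6.000000]

Step 2: midpoint = (5.500000 + 6.000000)/2 = 5.750000
  f(5.750000) = -23.890625
  f(mid) < 0, so root is in [5.750000, 6.000000]

Step 3: midpoint = (5.750000 + 6.000000)/2 = 5.875000
  f(5.875000) = -11.220703
  f(mid) < 0, so root is in [5.875000, 6.000000]

Step 4: midpoint = (5.875000 + 6.000000)/2 = 5.937500
  f(5.937500) = -4.679932
  f(mid) < 0, so root is in [5.937500, 6.000000]

Step 5: midpoint = (5.937500 + 6.000000)/2 = 5.968750
  f(5.968750) = -1.357452
  f(mid) < 0, so root is in [5.968750, 6.000000]

midpoint = 5.968750


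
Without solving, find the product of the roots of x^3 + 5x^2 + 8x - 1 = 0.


By Vieta's formulas for x^3 + bx^2 + cx + d = 0:
  r1 + r2 + r3 = -b/a = -5
  r1*r2 + r1*r3 + r2*r3 = c/a = 8
  r1*r2*r3 = -d/a = 1


Product = 1


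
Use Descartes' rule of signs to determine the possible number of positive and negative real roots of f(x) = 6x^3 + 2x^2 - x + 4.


Descartes' rule of signs:

For positive roots, count sign changes in f(x) = 6x^3 + 2x^2 - x + 4:
Signs of coefficients: +, +, -, +
Number of sign changes: 2
Possible positive real roots: 2, 0

For negative roots, examine f(-x) = -6x^3 + 2x^2 + x + 4:
Signs of coefficients: -, +, +, +
Number of sign changes: 1
Possible negative real roots: 1

Positive roots: 2 or 0; Negative roots: 1


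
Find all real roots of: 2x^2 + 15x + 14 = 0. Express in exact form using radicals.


Using the quadratic formula: x = (-b ± sqrt(b^2 - 4ac)) / (2a)
Here a = 2, b = 15, c = 14
Discriminant = b^2 - 4ac = 15^2 - 4(2)(14) = 225 - 112 = 113
Since discriminant = 113 > 0, there are two real roots.
x = (-15 ± sqrt(113)) / 4
Numerically: x ≈ -1.0925 or x ≈ -6.4075

x = (-15 + sqrt(113)) / 4 or x = (-15 - sqrt(113)) / 4


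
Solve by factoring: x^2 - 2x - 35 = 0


We need two numbers that multiply to -35 and add to -2.
Those numbers are -7 and 5 (since (-7) * 5 = -35 and (-7) + 5 = -2).
So x^2 - 2x - 35 = (x - 7)(x + 5) = 0
Setting each factor to zero: x = 7 or x = -5

x = -5, x = 7


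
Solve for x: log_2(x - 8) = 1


Convert to exponential form: x - 8 = 2^1 = 2
x = 2 + 8 = 10
Check: log_2(10 - 8) = log_2(2) = log_2(2) = 1 ✓

x = 10


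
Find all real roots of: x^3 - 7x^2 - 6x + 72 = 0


Let p(x) = x^3 - 7x^2 - 6x + 72. By the rational root theorem (leading coefficient 1), any rational root is an integer divisor of 72: try ±1, ±2, ... in turn.
Test x = 1: value = 60 ≠ 0.
Test x = -1: value = 70 ≠ 0.
Test x = 2: value = 40 ≠ 0.
Test x = -2: value = 48 ≠ 0.
Test x = 3: value = 18 ≠ 0.
Test x = -3: value = 0 ✓, so (x + 3) is a factor.
Synthetic division by (x + 3): bring down 1; 1(-3) - 7 = -10; (-10)(-3) - 6 = 24; 24(-3) + 72 = 0 → quotient x^2 - 10x + 24, remainder 0.
Solve the quadratic x^2 - 10x + 24 = 0: discriminant = (-10)^2 - 4(1)(24) = 100 - 96 = 4.
sqrt(4) = 2, so x = (10 ± 2)/2: x = 6 or x = 4.

x = -3, x = 4, x = 6


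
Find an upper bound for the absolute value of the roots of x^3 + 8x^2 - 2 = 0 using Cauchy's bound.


Cauchy's bound: all roots r satisfy |r| <= 1 + max(|a_i/a_n|) for i = 0,...,n-1
where a_n is the leading coefficient.

Coefficients: [1, 8, 0, -2]
Leading coefficient a_n = 1
Ratios |a_i/a_n|: 8, 0, 2
Maximum ratio: 8
Cauchy's bound: |r| <= 1 + 8 = 9

Upper bound = 9


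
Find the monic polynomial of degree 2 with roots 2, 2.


A monic polynomial with roots 2, 2 is:
p(x) = (x - 2)(x - 2)
After multiplying by (x - 2): x - 2
After multiplying by (x - 2): x^2 - 4x + 4

x^2 - 4x + 4


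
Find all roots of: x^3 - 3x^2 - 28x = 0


The constant term is 0, so x = 0 is a root. Factor out x:
  x^2 - 3x - 28 = 0
Solve the quadratic x^2 - 3x - 28 = 0: discriminant = (-3)^2 - 4(1)(-28) = 9 + 112 = 121.
sqrt(121) = 11, so x = (3 ± 11)/2: x = 7 or x = -4.
Collecting all roots found:

x = -4, x = 0, x = 7


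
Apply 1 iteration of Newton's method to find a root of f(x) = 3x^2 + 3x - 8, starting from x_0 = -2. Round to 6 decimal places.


Newton's method: x_(n+1) = x_n - f(x_n)/f'(x_n)
f(x) = 3x^2 + 3x - 8
f'(x) = 6x + 3

Iteration 1:
  f(-2.000000) = -2.000000
  f'(-2.000000) = -9.000000
  x_1 = -2.000000 - (-2.000000)/(-9.000000) = -2.222222

x_1 = -2.222222


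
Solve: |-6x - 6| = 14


An absolute value equation |expr| = 14 gives two cases:
Case 1: -6x - 6 = 14
  -6x = 20, so x = -10/3
Case 2: -6x - 6 = -14
  -6x = -8, so x = 4/3

x = -10/3, x = 4/3


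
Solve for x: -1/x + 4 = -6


Subtract 4 from both sides: -1/x = -10
Multiply both sides by x: -1 = -10 * x
Divide by -10: x = 1/10

x = 1/10


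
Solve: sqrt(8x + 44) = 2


Square both sides: 8x + 44 = 2^2 = 4
8x = 4 - 44 = -40
x = -5
Check: sqrt(8*(-5) + 44) = sqrt(4) = 2 ✓

x = -5


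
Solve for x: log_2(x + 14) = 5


Convert to exponential form: x + 14 = 2^5 = 32
x = 32 - 14 = 18
Check: log_2(18 + 14) = log_2(32) = log_2(32) = 5 ✓

x = 18


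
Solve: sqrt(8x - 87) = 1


Square both sides: 8x - 87 = 1^2 = 1
8x = 1 + 87 = 88
x = 11
Check: sqrt(8*11 - 87) = sqrt(1) = 1 ✓

x = 11


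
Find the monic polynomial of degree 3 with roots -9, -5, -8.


A monic polynomial with roots -9, -5, -8 is:
p(x) = (x + 9)(x + 5)(x + 8)
After multiplying by (x + 9): x + 9
After multiplying by (x + 5): x^2 + 14x + 45
After multiplying by (x + 8): x^3 + 22x^2 + 157x + 360

x^3 + 22x^2 + 157x + 360


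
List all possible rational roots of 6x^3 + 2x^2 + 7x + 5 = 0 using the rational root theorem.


Rational root theorem: possible roots are ±p/q where:
  p divides the constant term (5): p ∈ {1, 5}
  q divides the leading coefficient (6): q ∈ {1, 2, 3, 6}

All possible rational roots: -5, -5/2, -5/3, -1, -5/6, -1/2, -1/3, -1/6, 1/6, 1/3, 1/2, 5/6, 1, 5/3, 5/2, 5

-5, -5/2, -5/3, -1, -5/6, -1/2, -1/3, -1/6, 1/6, 1/3, 1/2, 5/6, 1, 5/3, 5/2, 5


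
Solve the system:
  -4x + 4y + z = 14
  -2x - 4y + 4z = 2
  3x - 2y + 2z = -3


Using Cramer's rule. Expand each determinant along the first row.
D  = (-4)*[(-4)*2 - 4*(-2)] - 4*[(-2)*2 - 4*3] + 1*[(-2)*(-2) - (-4)*3]
  = (-4)*(0) - 4*(-16) + 1*(16) = 80
Dx = 14*[(-4)*2 - 4*(-2)] - 4*[2*2 - 4*(-3)] + 1*[2*(-2) - (-4)*(-3)]
  = 14*(0) - 4*(16) + 1*(-16) = -80
Dy = (-4)*[2*2 - 4*(-3)] - 14*[(-2)*2 - 4*3] + 1*[(-2)*(-3) - 2*3]
  = (-4)*(16) - 14*(-16) + 1*(0) = 160
Dz = (-4)*[(-4)*(-3) - 2*(-2)] - 4*[(-2)*(-3) - 2*3] + 14*[(-2)*(-2) - (-4)*3]
  = (-4)*(16) - 4*(0) + 14*(16) = 160
x = Dx/D = -80/80 = -1, y = Dy/D = 160/80 = 2, z = Dz/D = 160/80 = 2
Check eq1: (-4)(-1) + (4)(2) + (1)(2) = 14 = 14 ✓
Check eq2: (-2)(-1) + (-4)(2) + (4)(2) = 2 = 2 ✓
Check eq3: (3)(-1) + (-2)(2) + (2)(2) = -3 = -3 ✓

x = -1, y = 2, z = 2


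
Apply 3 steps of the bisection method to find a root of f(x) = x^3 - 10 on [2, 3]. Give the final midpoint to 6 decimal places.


f(x) = x^3 - 10
f(2) = -2 < 0
f(3) = 17 > 0

Step 1: midpoint = (2.000000 + 3.000000)/2 = 2.500000
  f(2.500000) = 5.625000
  f(mid) > 0, so root is in [2.000000, 2.500000]

Step 2: midpoint = (2.000000 + 2.500000)/2 = 2.250000
  f(2.250000) = 1.390625
  f(mid) > 0, so root is in [2.000000, 2.250000]

Step 3: midpoint = (2.000000 + 2.250000)/2 = 2.125000
  f(2.125000) = -0.404297
  f(mid) < 0, so root is in [2.125000, 2.250000]

midpoint = 2.125000


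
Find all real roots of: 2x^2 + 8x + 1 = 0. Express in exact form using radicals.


Using the quadratic formula: x = (-b ± sqrt(b^2 - 4ac)) / (2a)
Here a = 2, b = 8, c = 1
Discriminant = b^2 - 4ac = 8^2 - 4(2)(1) = 64 - 8 = 56
Since discriminant = 56 > 0, there are two real roots.
x = (-8 ± 2*sqrt(14)) / 4
Simplifying: x = (-4 ± sqrt(14)) / 2
Numerically: x ≈ -0.1292 or x ≈ -3.8708

x = (-4 + sqrt(14)) / 2 or x = (-4 - sqrt(14)) / 2


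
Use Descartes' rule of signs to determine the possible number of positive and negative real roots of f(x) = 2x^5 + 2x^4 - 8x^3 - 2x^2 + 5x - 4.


Descartes' rule of signs:

For positive roots, count sign changes in f(x) = 2x^5 + 2x^4 - 8x^3 - 2x^2 + 5x - 4:
Signs of coefficients: +, +, -, -, +, -
Number of sign changes: 3
Possible positive real roots: 3, 1

For negative roots, examine f(-x) = -2x^5 + 2x^4 + 8x^3 - 2x^2 - 5x - 4:
Signs of coefficients: -, +, +, -, -, -
Number of sign changes: 2
Possible negative real roots: 2, 0

Positive roots: 3 or 1; Negative roots: 2 or 0


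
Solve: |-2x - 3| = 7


An absolute value equation |expr| = 7 gives two cases:
Case 1: -2x - 3 = 7
  -2x = 10, so x = -5
Case 2: -2x - 3 = -7
  -2x = -4, so x = 2

x = -5, x = 2


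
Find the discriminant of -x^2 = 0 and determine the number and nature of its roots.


For ax^2 + bx + c = 0, discriminant D = b^2 - 4ac
Here a = -1, b = 0, c = 0
D = (0)^2 - 4(-1)(0) = 0 - 0 = 0

D = 0
The equation has exactly 1 real root (a repeated/double root).

Discriminant = 0, 1 repeated real root


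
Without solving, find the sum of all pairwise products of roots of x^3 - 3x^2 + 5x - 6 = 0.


By Vieta's formulas for x^3 + bx^2 + cx + d = 0:
  r1 + r2 + r3 = -b/a = 3
  r1*r2 + r1*r3 + r2*r3 = c/a = 5
  r1*r2*r3 = -d/a = 6


Sum of pairwise products = 5


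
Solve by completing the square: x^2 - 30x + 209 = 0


Start: x^2 - 30x + 209 = 0
Move constant: x^2 - 30x = -209
Half of -30 is -15, squared is 225
Add 225 to both sides: x^2 - 30x + 225 = 16
(x - 15)^2 = 16
x - 15 = ±4
x = 15 + 4 = 19 or x = 15 - 4 = 11

x = 11, x = 19


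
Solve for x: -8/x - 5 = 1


Subtract -5 from both sides: -8/x = 6
Multiply both sides by x: -8 = 6 * x
Divide by 6: x = -4/3

x = -4/3


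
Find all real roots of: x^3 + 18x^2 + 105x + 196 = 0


Let p(x) = x^3 + 18x^2 + 105x + 196. By the rational root theorem (leading coefficient 1), any rational root is an integer divisor of 196: try ±1, ±2, ... in turn.
Test x = 1: value = 320 ≠ 0.
Test x = -1: value = 108 ≠ 0.
Test x = 2: value = 486 ≠ 0.
Test x = -2: value = 50 ≠ 0.
Test x = 4: value = 968 ≠ 0.
Test x = -4: value = 0 ✓, so (x + 4) is a factor.
Synthetic division by (x + 4): bring down 1; 1(-4) + 18 = 14; 14(-4) + 105 = 49; 49(-4) + 196 = 0 → quotient x^2 + 14x + 49, remainder 0.
Solve the quadratic x^2 + 14x + 49 = 0: discriminant = 14^2 - 4(1)(49) = 196 - 196 = 0.
Discriminant = 0, so a double root: x = -14/2 = -7.

x = -7 (multiplicity 2), x = -4


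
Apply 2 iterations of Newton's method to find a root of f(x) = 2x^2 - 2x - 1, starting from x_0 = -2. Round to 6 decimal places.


Newton's method: x_(n+1) = x_n - f(x_n)/f'(x_n)
f(x) = 2x^2 - 2x - 1
f'(x) = 4x - 2

Iteration 1:
  f(-2.000000) = 11.000000
  f'(-2.000000) = -10.000000
  x_1 = -2.000000 - (11.000000)/(-10.000000) = -0.900000

Iteration 2:
  f(-0.900000) = 2.420000
  f'(-0.900000) = -5.600000
  x_2 = -0.900000 - (2.420000)/(-5.600000) = -0.467857

x_2 = -0.467857


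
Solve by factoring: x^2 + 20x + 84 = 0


We need two numbers that multiply to 84 and add to 20.
Those numbers are 6 and 14 (since 6 * 14 = 84 and 6 + 14 = 20).
So x^2 + 20x + 84 = (x + 6)(x + 14) = 0
Setting each factor to zero: x = -6 or x = -14

x = -14, x = -6


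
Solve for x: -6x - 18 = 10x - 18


Starting with: -6x - 18 = 10x - 18
Move all x terms to left: (-6 - 10)x = -18 + 18
Simplify: -16x = 0
Divide both sides by -16: x = 0

x = 0


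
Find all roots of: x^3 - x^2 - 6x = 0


The constant term is 0, so x = 0 is a root. Factor out x:
  x^2 - x - 6 = 0
Solve the quadratic x^2 - x - 6 = 0: discriminant = (-1)^2 - 4(1)(-6) = 1 + 24 = 25.
sqrt(25) = 5, so x = (1 ± 5)/2: x = 3 or x = -2.
Collecting all roots found:

x = -2, x = 0, x = 3


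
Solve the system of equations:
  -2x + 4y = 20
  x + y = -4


Using Cramer's rule:
Determinant D = (-2)(1) - (1)(4) = -2 - 4 = -6
Dx = (20)(1) - (-4)(4) = 20 + 16 = 36
Dy = (-2)(-4) - (1)(20) = 8 - 20 = -12
x = Dx/D = 36/-6 = -6
y = Dy/D = -12/-6 = 2

x = -6, y = 2


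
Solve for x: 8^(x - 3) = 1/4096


Express both sides with the same base.
1/4096 = 8^(-4)
Since the bases match, equate exponents: x - 3 = -4
So x = -4 - (-3) = -1

x = -1


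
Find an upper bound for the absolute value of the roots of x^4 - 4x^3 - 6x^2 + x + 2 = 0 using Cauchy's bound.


Cauchy's bound: all roots r satisfy |r| <= 1 + max(|a_i/a_n|) for i = 0,...,n-1
where a_n is the leading coefficient.

Coefficients: [1, -4, -6, 1, 2]
Leading coefficient a_n = 1
Ratios |a_i/a_n|: 4, 6, 1, 2
Maximum ratio: 6
Cauchy's bound: |r| <= 1 + 6 = 7

Upper bound = 7


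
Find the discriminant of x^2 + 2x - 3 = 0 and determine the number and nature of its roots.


For ax^2 + bx + c = 0, discriminant D = b^2 - 4ac
Here a = 1, b = 2, c = -3
D = (2)^2 - 4(1)(-3) = 4 + 12 = 16

D = 16 > 0 and is a perfect square (sqrt = 4)
The equation has 2 distinct real rational roots.

Discriminant = 16, 2 distinct real rational roots


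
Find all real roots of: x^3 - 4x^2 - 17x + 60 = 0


Let p(x) = x^3 - 4x^2 - 17x + 60. By the rational root theorem (leading coefficient 1), any rational root is an integer divisor of 60: try ±1, ±2, ... in turn.
Test x = 1: value = 40 ≠ 0.
Test x = -1: value = 72 ≠ 0.
Test x = 2: value = 18 ≠ 0.
Test x = -2: value = 70 ≠ 0.
Test x = 3: value = 0 ✓, so (x - 3) is a factor.
Synthetic division by (x - 3): bring down 1; 1(3) - 4 = -1; (-1)(3) - 17 = -20; (-20)(3) + 60 = 0 → quotient x^2 - x - 20, remainder 0.
Solve the quadratic x^2 - x - 20 = 0: discriminant = (-1)^2 - 4(1)(-20) = 1 + 80 = 81.
sqrt(81) = 9, so x = (1 ± 9)/2: x = 5 or x = -4.

x = -4, x = 3, x = 5


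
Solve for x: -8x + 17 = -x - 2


Starting with: -8x + 17 = -x - 2
Move all x terms to left: (-8 + 1)x = -2 - 17
Simplify: -7x = -19
Divide both sides by -7: x = 19/7

x = 19/7


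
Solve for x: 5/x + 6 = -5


Subtract 6 from both sides: 5/x = -11
Multiply both sides by x: 5 = -11 * x
Divide by -11: x = -5/11

x = -5/11


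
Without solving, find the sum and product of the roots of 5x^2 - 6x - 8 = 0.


By Vieta's formulas for ax^2 + bx + c = 0:
  Sum of roots = -b/a
  Product of roots = c/a

Here a = 5, b = -6, c = -8
Sum = -(-6)/5 = 6/5
Product = -8/5 = -8/5

Sum = 6/5, Product = -8/5


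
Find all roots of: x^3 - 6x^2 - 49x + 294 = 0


Let p(x) = x^3 - 6x^2 - 49x + 294. By the rational root theorem (leading coefficient 1), any rational root is an integer divisor of 294: try ±1, ±2, ... in turn.
Test x = 1: value = 240 ≠ 0.
Test x = -1: value = 336 ≠ 0.
Test x = 2: value = 180 ≠ 0.
Test x = -2: value = 360 ≠ 0.
Test x = 3: value = 120 ≠ 0.
Test x = -3: value = 360 ≠ 0.
Test x = 6: value = 0 ✓, so (x - 6) is a factor.
Synthetic division by (x - 6): bring down 1; 1(6) - 6 = 0; 0(6) - 49 = -49; (-49)(6) + 294 = 0 → quotient x^2 - 49, remainder 0.
Solve the quadratic x^2 - 49 = 0: discriminant = 0^2 - 4(1)(-49) = 0 + 196 = 196.
sqrt(196) = 14, so x = (0 ± 14)/2: x = 7 or x = -7.
Collecting all roots found:

x = -7, x = 6, x = 7


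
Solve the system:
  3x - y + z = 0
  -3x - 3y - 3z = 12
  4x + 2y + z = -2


Using Cramer's rule. Expand each determinant along the first row.
D  = 3*[(-3)*1 - (-3)*2] - (-1)*[(-3)*1 - (-3)*4] + 1*[(-3)*2 - (-3)*4]
  = 3*(3) - (-1)*(9) + 1*(6) = 24
Dx = 0*[(-3)*1 - (-3)*2] - (-1)*[12*1 - (-3)*(-2)] + 1*[12*2 - (-3)*(-2)]
  = 0*(3) - (-1)*(6) + 1*(18) = 24
Dy = 3*[12*1 - (-3)*(-2)] - 0*[(-3)*1 - (-3)*4] + 1*[(-3)*(-2) - 12*4]
  = 3*(6) - 0*(9) + 1*(-42) = -24
Dz = 3*[(-3)*(-2) - 12*2] - (-1)*[(-3)*(-2) - 12*4] + 0*[(-3)*2 - (-3)*4]
  = 3*(-18) - (-1)*(-42) + 0*(6) = -96
x = Dx/D = 24/24 = 1, y = Dy/D = -24/24 = -1, z = Dz/D = -96/24 = -4
Check eq1: (3)(1) + (-1)(-1) + (1)(-4) = 0 = 0 ✓
Check eq2: (-3)(1) + (-3)(-1) + (-3)(-4) = 12 = 12 ✓
Check eq3: (4)(1) + (2)(-1) + (1)(-4) = -2 = -2 ✓

x = 1, y = -1, z = -4


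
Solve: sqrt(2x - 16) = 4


Square both sides: 2x - 16 = 4^2 = 16
2x = 16 + 16 = 32
x = 16
Check: sqrt(2*16 - 16) = sqrt(16) = 4 ✓

x = 16


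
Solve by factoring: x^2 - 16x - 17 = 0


We need two numbers that multiply to -17 and add to -16.
Those numbers are 1 and -17 (since 1 * (-17) = -17 and 1 + (-17) = -16).
So x^2 - 16x - 17 = (x + 1)(x - 17) = 0
Setting each factor to zero: x = -1 or x = 17

x = -1, x = 17


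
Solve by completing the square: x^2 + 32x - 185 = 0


Start: x^2 + 32x - 185 = 0
Move constant: x^2 + 32x = 185
Half of 32 is 16, squared is 256
Add 256 to both sides: x^2 + 32x + 256 = 441
(x + 16)^2 = 441
x + 16 = ±21
x = -16 + 21 = 5 or x = -16 - 21 = -37

x = -37, x = 5


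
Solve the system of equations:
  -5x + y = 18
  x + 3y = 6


Using Cramer's rule:
Determinant D = (-5)(3) - (1)(1) = -15 - 1 = -16
Dx = (18)(3) - (6)(1) = 54 - 6 = 48
Dy = (-5)(6) - (1)(18) = -30 - 18 = -48
x = Dx/D = 48/-16 = -3
y = Dy/D = -48/-16 = 3

x = -3, y = 3


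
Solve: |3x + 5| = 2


An absolute value equation |expr| = 2 gives two cases:
Case 1: 3x + 5 = 2
  3x = -3, so x = -1
Case 2: 3x + 5 = -2
  3x = -7, so x = -7/3

x = -7/3, x = -1


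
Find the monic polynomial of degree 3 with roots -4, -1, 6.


A monic polynomial with roots -4, -1, 6 is:
p(x) = (x + 4)(x + 1)(x - 6)
After multiplying by (x + 4): x + 4
After multiplying by (x + 1): x^2 + 5x + 4
After multiplying by (x - 6): x^3 - x^2 - 26x - 24

x^3 - x^2 - 26x - 24


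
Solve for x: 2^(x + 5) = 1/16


Express both sides with the same base.
1/16 = 2^(-4)
Since the bases match, equate exponents: x + 5 = -4
So x = -4 - (5) = -9

x = -9


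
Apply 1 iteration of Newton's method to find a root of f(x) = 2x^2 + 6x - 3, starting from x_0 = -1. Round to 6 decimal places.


Newton's method: x_(n+1) = x_n - f(x_n)/f'(x_n)
f(x) = 2x^2 + 6x - 3
f'(x) = 4x + 6

Iteration 1:
  f(-1.000000) = -7.000000
  f'(-1.000000) = 2.000000
  x_1 = -1.000000 - (-7.000000)/(2.000000) = 2.500000

x_1 = 2.500000


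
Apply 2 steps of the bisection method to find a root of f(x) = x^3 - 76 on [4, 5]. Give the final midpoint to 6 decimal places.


f(x) = x^3 - 76
f(4) = -12 < 0
f(5) = 49 > 0

Step 1: midpoint = (4.000000 + 5.000000)/2 = 4.500000
  f(4.500000) = 15.125000
  f(mid) > 0, so root is in [4.000000, 4.500000]

Step 2: midpoint = (4.000000 + 4.500000)/2 = 4.250000
  f(4.250000) = 0.765625
  f(mid) > 0, so root is in [4.000000, 4.250000]

midpoint = 4.250000


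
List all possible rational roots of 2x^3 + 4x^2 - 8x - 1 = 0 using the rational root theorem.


Rational root theorem: possible roots are ±p/q where:
  p divides the constant term (-1): p ∈ {1}
  q divides the leading coefficient (2): q ∈ {1, 2}

All possible rational roots: -1, -1/2, 1/2, 1

-1, -1/2, 1/2, 1


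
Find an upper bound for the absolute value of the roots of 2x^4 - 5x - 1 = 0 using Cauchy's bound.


Cauchy's bound: all roots r satisfy |r| <= 1 + max(|a_i/a_n|) for i = 0,...,n-1
where a_n is the leading coefficient.

Coefficients: [2, 0, 0, -5, -1]
Leading coefficient a_n = 2
Ratios |a_i/a_n|: 0, 0, 5/2, 1/2
Maximum ratio: 5/2
Cauchy's bound: |r| <= 1 + 5/2 = 7/2

Upper bound = 7/2


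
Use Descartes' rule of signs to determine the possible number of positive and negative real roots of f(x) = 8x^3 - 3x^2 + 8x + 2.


Descartes' rule of signs:

For positive roots, count sign changes in f(x) = 8x^3 - 3x^2 + 8x + 2:
Signs of coefficients: +, -, +, +
Number of sign changes: 2
Possible positive real roots: 2, 0

For negative roots, examine f(-x) = -8x^3 - 3x^2 - 8x + 2:
Signs of coefficients: -, -, -, +
Number of sign changes: 1
Possible negative real roots: 1

Positive roots: 2 or 0; Negative roots: 1


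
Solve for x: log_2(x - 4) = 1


Convert to exponential form: x - 4 = 2^1 = 2
x = 2 + 4 = 6
Check: log_2(6 - 4) = log_2(2) = log_2(2) = 1 ✓

x = 6


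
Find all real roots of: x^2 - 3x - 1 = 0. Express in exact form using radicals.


Using the quadratic formula: x = (-b ± sqrt(b^2 - 4ac)) / (2a)
Here a = 1, b = -3, c = -1
Discriminant = b^2 - 4ac = (-3)^2 - 4(1)(-1) = 9 + 4 = 13
Since discriminant = 13 > 0, there are two real roots.
x = (3 ± sqrt(13)) / 2
Numerically: x ≈ 3.3028 or x ≈ -0.3028

x = (3 + sqrt(13)) / 2 or x = (3 - sqrt(13)) / 2


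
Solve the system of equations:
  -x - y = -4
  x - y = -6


Using Cramer's rule:
Determinant D = (-1)(-1) - (1)(-1) = 1 + 1 = 2
Dx = (-4)(-1) - (-6)(-1) = 4 - 6 = -2
Dy = (-1)(-6) - (1)(-4) = 6 + 4 = 10
x = Dx/D = -2/2 = -1
y = Dy/D = 10/2 = 5

x = -1, y = 5


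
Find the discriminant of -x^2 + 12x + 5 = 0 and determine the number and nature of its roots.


For ax^2 + bx + c = 0, discriminant D = b^2 - 4ac
Here a = -1, b = 12, c = 5
D = (12)^2 - 4(-1)(5) = 144 + 20 = 164

D = 164 > 0 but not a perfect square
The equation has 2 distinct real irrational roots.

Discriminant = 164, 2 distinct real irrational roots


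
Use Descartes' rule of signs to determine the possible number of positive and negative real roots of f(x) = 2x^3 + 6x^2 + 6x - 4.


Descartes' rule of signs:

For positive roots, count sign changes in f(x) = 2x^3 + 6x^2 + 6x - 4:
Signs of coefficients: +, +, +, -
Number of sign changes: 1
Possible positive real roots: 1

For negative roots, examine f(-x) = -2x^3 + 6x^2 - 6x - 4:
Signs of coefficients: -, +, -, -
Number of sign changes: 2
Possible negative real roots: 2, 0

Positive roots: 1; Negative roots: 2 or 0


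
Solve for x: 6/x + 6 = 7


Subtract 6 from both sides: 6/x = 1
Multiply both sides by x: 6 = 1 * x
Divide by 1: x = 6

x = 6


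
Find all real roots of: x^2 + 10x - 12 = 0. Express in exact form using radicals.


Using the quadratic formula: x = (-b ± sqrt(b^2 - 4ac)) / (2a)
Here a = 1, b = 10, c = -12
Discriminant = b^2 - 4ac = 10^2 - 4(1)(-12) = 100 + 48 = 148
Since discriminant = 148 > 0, there are two real roots.
x = (-10 ± 2*sqrt(37)) / 2
Simplifying: x = -5 ± sqrt(37)
Numerically: x ≈ 1.0828 or x ≈ -11.0828

x = -5 + sqrt(37) or x = -5 - sqrt(37)


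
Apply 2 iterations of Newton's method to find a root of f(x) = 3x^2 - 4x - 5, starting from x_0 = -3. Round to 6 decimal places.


Newton's method: x_(n+1) = x_n - f(x_n)/f'(x_n)
f(x) = 3x^2 - 4x - 5
f'(x) = 6x - 4

Iteration 1:
  f(-3.000000) = 34.000000
  f'(-3.000000) = -22.000000
  x_1 = -3.000000 - (34.000000)/(-22.000000) = -1.454545

Iteration 2:
  f(-1.454545) = 7.165289
  f'(-1.454545) = -12.727273
  x_2 = -1.454545 - (7.165289)/(-12.727273) = -0.891558

x_2 = -0.891558


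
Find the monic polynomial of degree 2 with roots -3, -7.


A monic polynomial with roots -3, -7 is:
p(x) = (x + 3)(x + 7)
After multiplying by (x + 3): x + 3
After multiplying by (x + 7): x^2 + 10x + 21

x^2 + 10x + 21


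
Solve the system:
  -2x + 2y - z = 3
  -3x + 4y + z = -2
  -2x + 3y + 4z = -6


Using Cramer's rule. Expand each determinant along the first row.
D  = (-2)*[4*4 - 1*3] - 2*[(-3)*4 - 1*(-2)] + (-1)*[(-3)*3 - 4*(-2)]
  = (-2)*(13) - 2*(-10) + (-1)*(-1) = -5
Dx = 3*[4*4 - 1*3] - 2*[(-2)*4 - 1*(-6)] + (-1)*[(-2)*3 - 4*(-6)]
  = 3*(13) - 2*(-2) + (-1)*(18) = 25
Dy = (-2)*[(-2)*4 - 1*(-6)] - 3*[(-3)*4 - 1*(-2)] + (-1)*[(-3)*(-6) - (-2)*(-2)]
  = (-2)*(-2) - 3*(-10) + (-1)*(14) = 20
Dz = (-2)*[4*(-6) - (-2)*3] - 2*[(-3)*(-6) - (-2)*(-2)] + 3*[(-3)*3 - 4*(-2)]
  = (-2)*(-18) - 2*(14) + 3*(-1) = 5
x = Dx/D = 25/-5 = -5, y = Dy/D = 20/-5 = -4, z = Dz/D = 5/-5 = -1
Check eq1: (-2)(-5) + (2)(-4) + (-1)(-1) = 3 = 3 ✓
Check eq2: (-3)(-5) + (4)(-4) + (1)(-1) = -2 = -2 ✓
Check eq3: (-2)(-5) + (3)(-4) + (4)(-1) = -6 = -6 ✓

x = -5, y = -4, z = -1


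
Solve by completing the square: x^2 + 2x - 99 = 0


Start: x^2 + 2x - 99 = 0
Move constant: x^2 + 2x = 99
Half of 2 is 1, squared is 1
Add 1 to both sides: x^2 + 2x + 1 = 100
(x + 1)^2 = 100
x + 1 = ±10
x = -1 + 10 = 9 or x = -1 - 10 = -11

x = -11, x = 9


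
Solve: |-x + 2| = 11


An absolute value equation |expr| = 11 gives two cases:
Case 1: -x + 2 = 11
  -x = 9, so x = -9
Case 2: -x + 2 = -11
  -x = -13, so x = 13

x = -9, x = 13


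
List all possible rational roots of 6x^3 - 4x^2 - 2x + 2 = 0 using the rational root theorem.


Rational root theorem: possible roots are ±p/q where:
  p divides the constant term (2): p ∈ {1, 2}
  q divides the leading coefficient (6): q ∈ {1, 2, 3, 6}

All possible rational roots: -2, -1, -2/3, -1/2, -1/3, -1/6, 1/6, 1/3, 1/2, 2/3, 1, 2

-2, -1, -2/3, -1/2, -1/3, -1/6, 1/6, 1/3, 1/2, 2/3, 1, 2


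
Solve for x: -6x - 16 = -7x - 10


Starting with: -6x - 16 = -7x - 10
Move all x terms to left: (-6 + 7)x = -10 + 16
Simplify: x = 6
Divide both sides by 1: x = 6

x = 6


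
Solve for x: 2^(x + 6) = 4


Express both sides with the same base.
4 = 2^2
Since the bases match, equate exponents: x + 6 = 2
So x = 2 - (6) = -4

x = -4


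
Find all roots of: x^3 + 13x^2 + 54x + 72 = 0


Let p(x) = x^3 + 13x^2 + 54x + 72. By the rational root theorem (leading coefficient 1), any rational root is an integer divisor of 72: try ±1, ±2, ... in turn.
Test x = 1: value = 140 ≠ 0.
Test x = -1: value = 30 ≠ 0.
Test x = 2: value = 240 ≠ 0.
Test x = -2: value = 8 ≠ 0.
Test x = 3: value = 378 ≠ 0.
Test x = -3: value = 0 ✓, so (x + 3) is a factor.
Synthetic division by (x + 3): bring down 1; 1(-3) + 13 = 10; 10(-3) + 54 = 24; 24(-3) + 72 = 0 → quotient x^2 + 10x + 24, remainder 0.
Solve the quadratic x^2 + 10x + 24 = 0: discriminant = 10^2 - 4(1)(24) = 100 - 96 = 4.
sqrt(4) = 2, so x = (-10 ± 2)/2: x = -4 or x = -6.
Collecting all roots found:

x = -6, x = -4, x = -3


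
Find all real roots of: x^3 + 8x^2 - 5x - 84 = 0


Let p(x) = x^3 + 8x^2 - 5x - 84. By the rational root theorem (leading coefficient 1), any rational root is an integer divisor of 84: try ±1, ±2, ... in turn.
Test x = 1: value = -80 ≠ 0.
Test x = -1: value = -72 ≠ 0.
Test x = 2: value = -54 ≠ 0.
Test x = -2: value = -50 ≠ 0.
Test x = 3: value = 0 ✓, so (x - 3) is a factor.
Synthetic division by (x - 3): bring down 1; 1(3) + 8 = 11; 11(3) - 5 = 28; 28(3) - 84 = 0 → quotient x^2 + 11x + 28, remainder 0.
Solve the quadratic x^2 + 11x + 28 = 0: discriminant = 11^2 - 4(1)(28) = 121 - 112 = 9.
sqrt(9) = 3, so x = (-11 ± 3)/2: x = -4 or x = -7.

x = -7, x = -4, x = 3


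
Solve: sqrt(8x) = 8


Square both sides: 8x = 8^2 = 64
8x = 64 - 0 = 64
x = 8
Check: sqrt(8*8 + 0) = sqrt(64) = 8 ✓

x = 8


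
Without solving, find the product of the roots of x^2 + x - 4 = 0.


By Vieta's formulas for ax^2 + bx + c = 0:
  Sum of roots = -b/a
  Product of roots = c/a

Here a = 1, b = 1, c = -4
Sum = -(1)/1 = -1
Product = -4/1 = -4

Product = -4


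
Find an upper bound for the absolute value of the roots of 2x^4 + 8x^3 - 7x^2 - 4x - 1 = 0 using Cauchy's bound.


Cauchy's bound: all roots r satisfy |r| <= 1 + max(|a_i/a_n|) for i = 0,...,n-1
where a_n is the leading coefficient.

Coefficients: [2, 8, -7, -4, -1]
Leading coefficient a_n = 2
Ratios |a_i/a_n|: 4, 7/2, 2, 1/2
Maximum ratio: 4
Cauchy's bound: |r| <= 1 + 4 = 5

Upper bound = 5


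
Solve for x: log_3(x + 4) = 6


Convert to exponential form: x + 4 = 3^6 = 729
x = 729 - 4 = 725
Check: log_3(725 + 4) = log_3(729) = log_3(729) = 6 ✓

x = 725


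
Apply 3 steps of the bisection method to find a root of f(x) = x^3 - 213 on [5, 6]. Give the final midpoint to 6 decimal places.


f(x) = x^3 - 213
f(5) = -88 < 0
f(6) = 3 > 0

Step 1: midpoint = (5.000000 + 6.000000)/2 = 5.500000
  f(5.500000) = -46.625000
  f(mid) < 0, so root is in [5.500000, 6.000000]

Step 2: midpoint = (5.500000 + 6.000000)/2 = 5.750000
  f(5.750000) = -22.890625
  f(mid) < 0, so root is in [5.750000, 6.000000]

Step 3: midpoint = (5.750000 + 6.000000)/2 = 5.875000
  f(5.875000) = -10.220703
  f(mid) < 0, so root is in [5.875000, 6.000000]

midpoint = 5.875000


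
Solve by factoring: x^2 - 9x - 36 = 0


We need two numbers that multiply to -36 and add to -9.
Those numbers are 3 and -12 (since 3 * (-12) = -36 and 3 + (-12) = -9).
So x^2 - 9x - 36 = (x + 3)(x - 12) = 0
Setting each factor to zero: x = -3 or x = 12

x = -3, x = 12


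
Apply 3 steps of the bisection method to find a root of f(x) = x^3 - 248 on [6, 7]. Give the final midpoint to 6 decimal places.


f(x) = x^3 - 248
f(6) = -32 < 0
f(7) = 95 > 0

Step 1: midpoint = (6.000000 + 7.000000)/2 = 6.500000
  f(6.500000) = 26.625000
  f(mid) > 0, so root is in [6.000000, 6.500000]

Step 2: midpoint = (6.000000 + 6.500000)/2 = 6.250000
  f(6.250000) = -3.859375
  f(mid) < 0, so root is in [6.250000, 6.500000]

Step 3: midpoint = (6.250000 + 6.500000)/2 = 6.375000
  f(6.375000) = 11.083984
  f(mid) > 0, so root is in [6.250000, 6.375000]

midpoint = 6.375000


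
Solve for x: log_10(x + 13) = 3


Convert to exponential form: x + 13 = 10^3 = 1000
x = 1000 - 13 = 987
Check: log_10(987 + 13) = log_10(1000) = log_10(1000) = 3 ✓

x = 987


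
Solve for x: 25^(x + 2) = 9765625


Express both sides with the same base.
9765625 = 25^5
Since the bases match, equate exponents: x + 2 = 5
So x = 5 - (2) = 3

x = 3


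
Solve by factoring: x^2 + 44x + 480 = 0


We need two numbers that multiply to 480 and add to 44.
Those numbers are 24 and 20 (since 24 * 20 = 480 and 24 + 20 = 44).
So x^2 + 44x + 480 = (x + 24)(x + 20) = 0
Setting each factor to zero: x = -24 or x = -20

x = -24, x = -20


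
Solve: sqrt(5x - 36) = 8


Square both sides: 5x - 36 = 8^2 = 64
5x = 64 + 36 = 100
x = 20
Check: sqrt(5*20 - 36) = sqrt(64) = 8 ✓

x = 20


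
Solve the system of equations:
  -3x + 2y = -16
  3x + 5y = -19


Using Cramer's rule:
Determinant D = (-3)(5) - (3)(2) = -15 - 6 = -21
Dx = (-16)(5) - (-19)(2) = -80 + 38 = -42
Dy = (-3)(-19) - (3)(-16) = 57 + 48 = 105
x = Dx/D = -42/-21 = 2
y = Dy/D = 105/-21 = -5

x = 2, y = -5


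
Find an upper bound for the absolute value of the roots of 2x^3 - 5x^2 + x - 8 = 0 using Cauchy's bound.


Cauchy's bound: all roots r satisfy |r| <= 1 + max(|a_i/a_n|) for i = 0,...,n-1
where a_n is the leading coefficient.

Coefficients: [2, -5, 1, -8]
Leading coefficient a_n = 2
Ratios |a_i/a_n|: 5/2, 1/2, 4
Maximum ratio: 4
Cauchy's bound: |r| <= 1 + 4 = 5

Upper bound = 5


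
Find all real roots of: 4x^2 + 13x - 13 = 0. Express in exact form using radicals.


Using the quadratic formula: x = (-b ± sqrt(b^2 - 4ac)) / (2a)
Here a = 4, b = 13, c = -13
Discriminant = b^2 - 4ac = 13^2 - 4(4)(-13) = 169 + 208 = 377
Since discriminant = 377 > 0, there are two real roots.
x = (-13 ± sqrt(377)) / 8
Numerically: x ≈ 0.8021 or x ≈ -4.0521

x = (-13 + sqrt(377)) / 8 or x = (-13 - sqrt(377)) / 8


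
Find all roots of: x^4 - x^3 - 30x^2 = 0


The lowest-degree term is x^2, so x = 0 is a root with multiplicity 2. Factor out x^2:
  x^2 - x - 30 = 0
Solve the quadratic x^2 - x - 30 = 0: discriminant = (-1)^2 - 4(1)(-30) = 1 + 120 = 121.
sqrt(121) = 11, so x = (1 ± 11)/2: x = 6 or x = -5.
Collecting all roots found:

x = -5, x = 0 (multiplicity 2), x = 6


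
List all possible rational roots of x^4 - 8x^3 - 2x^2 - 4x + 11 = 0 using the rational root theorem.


Rational root theorem: possible roots are ±p/q where:
  p divides the constant term (11): p ∈ {1, 11}
  q divides the leading coefficient (1): q ∈ {1}

All possible rational roots: -11, -1, 1, 11

-11, -1, 1, 11


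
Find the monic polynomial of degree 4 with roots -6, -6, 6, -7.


A monic polynomial with roots -6, -6, 6, -7 is:
p(x) = (x + 6)(x + 6)(x - 6)(x + 7)
After multiplying by (x + 6): x + 6
After multiplying by (x + 6): x^2 + 12x + 36
After multiplying by (x - 6): x^3 + 6x^2 - 36x - 216
After multiplying by (x + 7): x^4 + 13x^3 + 6x^2 - 468x - 1512

x^4 + 13x^3 + 6x^2 - 468x - 1512


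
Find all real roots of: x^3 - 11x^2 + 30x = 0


The constant term is 0, so x = 0 is a root. Factor out x:
  x(x^2 - 11x + 30) = 0
Solve the quadratic x^2 - 11x + 30 = 0: discriminant = (-11)^2 - 4(1)(30) = 121 - 120 = 1.
sqrt(1) = 1, so x = (11 ± 1)/2: x = 6 or x = 5.

x = 0, x = 5, x = 6


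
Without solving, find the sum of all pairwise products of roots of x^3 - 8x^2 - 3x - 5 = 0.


By Vieta's formulas for x^3 + bx^2 + cx + d = 0:
  r1 + r2 + r3 = -b/a = 8
  r1*r2 + r1*r3 + r2*r3 = c/a = -3
  r1*r2*r3 = -d/a = 5


Sum of pairwise products = -3


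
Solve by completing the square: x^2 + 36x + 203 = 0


Start: x^2 + 36x + 203 = 0
Move constant: x^2 + 36x = -203
Half of 36 is 18, squared is 324
Add 324 to both sides: x^2 + 36x + 324 = 121
(x + 18)^2 = 121
x + 18 = ±11
x = -18 + 11 = -7 or x = -18 - 11 = -29

x = -29, x = -7


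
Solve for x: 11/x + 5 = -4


Subtract 5 from both sides: 11/x = -9
Multiply both sides by x: 11 = -9 * x
Divide by -9: x = -11/9

x = -11/9


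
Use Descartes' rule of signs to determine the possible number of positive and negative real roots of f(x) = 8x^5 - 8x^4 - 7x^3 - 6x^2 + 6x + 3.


Descartes' rule of signs:

For positive roots, count sign changes in f(x) = 8x^5 - 8x^4 - 7x^3 - 6x^2 + 6x + 3:
Signs of coefficients: +, -, -, -, +, +
Number of sign changes: 2
Possible positive real roots: 2, 0

For negative roots, examine f(-x) = -8x^5 - 8x^4 + 7x^3 - 6x^2 - 6x + 3:
Signs of coefficients: -, -, +, -, -, +
Number of sign changes: 3
Possible negative real roots: 3, 1

Positive roots: 2 or 0; Negative roots: 3 or 1


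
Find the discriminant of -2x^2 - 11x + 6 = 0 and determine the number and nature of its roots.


For ax^2 + bx + c = 0, discriminant D = b^2 - 4ac
Here a = -2, b = -11, c = 6
D = (-11)^2 - 4(-2)(6) = 121 + 48 = 169

D = 169 > 0 and is a perfect square (sqrt = 13)
The equation has 2 distinct real rational roots.

Discriminant = 169, 2 distinct real rational roots


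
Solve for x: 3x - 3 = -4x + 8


Starting with: 3x - 3 = -4x + 8
Move all x terms to left: (3 + 4)x = 8 + 3
Simplify: 7x = 11
Divide both sides by 7: x = 11/7

x = 11/7


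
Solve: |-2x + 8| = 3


An absolute value equation |expr| = 3 gives two cases:
Case 1: -2x + 8 = 3
  -2x = -5, so x = 5/2
Case 2: -2x + 8 = -3
  -2x = -11, so x = 11/2

x = 5/2, x = 11/2


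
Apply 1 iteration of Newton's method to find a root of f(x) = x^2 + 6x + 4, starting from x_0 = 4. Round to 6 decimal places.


Newton's method: x_(n+1) = x_n - f(x_n)/f'(x_n)
f(x) = x^2 + 6x + 4
f'(x) = 2x + 6

Iteration 1:
  f(4.000000) = 44.000000
  f'(4.000000) = 14.000000
  x_1 = 4.000000 - (44.000000)/(14.000000) = 0.857143

x_1 = 0.857143


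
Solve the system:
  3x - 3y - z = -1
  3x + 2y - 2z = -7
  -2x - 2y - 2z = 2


Using Cramer's rule. Expand each determinant along the first row.
D  = 3*[2*(-2) - (-2)*(-2)] - (-3)*[3*(-2) - (-2)*(-2)] + (-1)*[3*(-2) - 2*(-2)]
  = 3*(-8) - (-3)*(-10) + (-1)*(-2) = -52
Dx = (-1)*[2*(-2) - (-2)*(-2)] - (-3)*[(-7)*(-2) - (-2)*2] + (-1)*[(-7)*(-2) - 2*2]
  = (-1)*(-8) - (-3)*(18) + (-1)*(10) = 52
Dy = 3*[(-7)*(-2) - (-2)*2] - (-1)*[3*(-2) - (-2)*(-2)] + (-1)*[3*2 - (-7)*(-2)]
  = 3*(18) - (-1)*(-10) + (-1)*(-8) = 52
Dz = 3*[2*2 - (-7)*(-2)] - (-3)*[3*2 - (-7)*(-2)] + (-1)*[3*(-2) - 2*(-2)]
  = 3*(-10) - (-3)*(-8) + (-1)*(-2) = -52
x = Dx/D = 52/-52 = -1, y = Dy/D = 52/-52 = -1, z = Dz/D = -52/-52 = 1
Check eq1: (3)(-1) + (-3)(-1) + (-1)(1) = -1 = -1 ✓
Check eq2: (3)(-1) + (2)(-1) + (-2)(1) = -7 = -7 ✓
Check eq3: (-2)(-1) + (-2)(-1) + (-2)(1) = 2 = 2 ✓

x = -1, y = -1, z = 1


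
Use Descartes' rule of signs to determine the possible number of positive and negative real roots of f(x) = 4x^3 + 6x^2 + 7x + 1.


Descartes' rule of signs:

For positive roots, count sign changes in f(x) = 4x^3 + 6x^2 + 7x + 1:
Signs of coefficients: +, +, +, +
Number of sign changes: 0
Possible positive real roots: 0

For negative roots, examine f(-x) = -4x^3 + 6x^2 - 7x + 1:
Signs of coefficients: -, +, -, +
Number of sign changes: 3
Possible negative real roots: 3, 1

Positive roots: 0; Negative roots: 3 or 1


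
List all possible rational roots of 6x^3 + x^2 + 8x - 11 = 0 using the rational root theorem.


Rational root theorem: possible roots are ±p/q where:
  p divides the constant term (-11): p ∈ {1, 11}
  q divides the leading coefficient (6): q ∈ {1, 2, 3, 6}

All possible rational roots: -11, -11/2, -11/3, -11/6, -1, -1/2, -1/3, -1/6, 1/6, 1/3, 1/2, 1, 11/6, 11/3, 11/2, 11

-11, -11/2, -11/3, -11/6, -1, -1/2, -1/3, -1/6, 1/6, 1/3, 1/2, 1, 11/6, 11/3, 11/2, 11


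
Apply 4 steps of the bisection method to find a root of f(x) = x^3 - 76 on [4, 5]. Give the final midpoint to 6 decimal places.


f(x) = x^3 - 76
f(4) = -12 < 0
f(5) = 49 > 0

Step 1: midpoint = (4.000000 + 5.000000)/2 = 4.500000
  f(4.500000) = 15.125000
  f(mid) > 0, so root is in [4.000000, 4.500000]

Step 2: midpoint = (4.000000 + 4.500000)/2 = 4.250000
  f(4.250000) = 0.765625
  f(mid) > 0, so root is in [4.000000, 4.250000]

Step 3: midpoint = (4.000000 + 4.250000)/2 = 4.125000
  f(4.125000) = -5.810547
  f(mid) < 0, so root is in [4.125000, 4.250000]

Step 4: midpoint = (4.125000 + 4.250000)/2 = 4.187500
  f(4.187500) = -2.571533
  f(mid) < 0, so root is in [4.187500, 4.250000]

midpoint = 4.187500


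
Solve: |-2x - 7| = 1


An absolute value equation |expr| = 1 gives two cases:
Case 1: -2x - 7 = 1
  -2x = 8, so x = -4
Case 2: -2x - 7 = -1
  -2x = 6, so x = -3

x = -4, x = -3


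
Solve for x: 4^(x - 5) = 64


Express both sides with the same base.
64 = 4^3
Since the bases match, equate exponents: x - 5 = 3
So x = 3 - (-5) = 8

x = 8


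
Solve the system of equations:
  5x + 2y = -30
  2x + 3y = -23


Using Cramer's rule:
Determinant D = (5)(3) - (2)(2) = 15 - 4 = 11
Dx = (-30)(3) - (-23)(2) = -90 + 46 = -44
Dy = (5)(-23) - (2)(-30) = -115 + 60 = -55
x = Dx/D = -44/11 = -4
y = Dy/D = -55/11 = -5

x = -4, y = -5
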